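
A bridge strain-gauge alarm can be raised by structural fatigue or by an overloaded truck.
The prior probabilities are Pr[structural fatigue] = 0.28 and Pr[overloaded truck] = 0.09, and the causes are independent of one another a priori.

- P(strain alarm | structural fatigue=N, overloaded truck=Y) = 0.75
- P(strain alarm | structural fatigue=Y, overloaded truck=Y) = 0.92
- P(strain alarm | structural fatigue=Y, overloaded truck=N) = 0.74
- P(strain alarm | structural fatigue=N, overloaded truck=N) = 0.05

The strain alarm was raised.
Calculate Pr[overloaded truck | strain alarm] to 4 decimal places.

Sum P(strain alarm|·) weighted by the priors over the 4 (structural fatigue, overloaded truck) configurations:
  P(strain alarm) = 0.05·0.72·0.91 + 0.75·0.72·0.09 + 0.74·0.28·0.91 + 0.92·0.28·0.09
        = 0.032760 + 0.048600 + 0.188552 + 0.023184 = 0.293096
Configurations with overloaded truck contribute 0.071784, so
  P(overloaded truck | strain alarm) = 0.071784 / 0.293096 ≈ 0.2449

Pr[overloaded truck | strain alarm] ≈ 0.2449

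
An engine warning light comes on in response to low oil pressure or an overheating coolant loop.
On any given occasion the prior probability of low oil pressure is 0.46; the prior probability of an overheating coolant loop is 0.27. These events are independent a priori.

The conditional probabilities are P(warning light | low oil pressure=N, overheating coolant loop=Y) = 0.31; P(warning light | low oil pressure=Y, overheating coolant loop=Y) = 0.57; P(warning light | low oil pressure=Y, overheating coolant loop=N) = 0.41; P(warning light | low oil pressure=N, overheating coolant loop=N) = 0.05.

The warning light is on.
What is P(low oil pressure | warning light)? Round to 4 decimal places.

P(low oil pressure | warning light) ≈ 0.7626

For the numerator, keep only low oil pressure=true terms: 0.137678 + 0.070794 = 0.208472
Denominator P(warning light): 0.05×0.54×0.73 + 0.31×0.54×0.27 + 0.41×0.46×0.73 + 0.57×0.46×0.27 = 0.273380
P(low oil pressure | warning light) = 0.208472/0.273380 ≈ 0.7626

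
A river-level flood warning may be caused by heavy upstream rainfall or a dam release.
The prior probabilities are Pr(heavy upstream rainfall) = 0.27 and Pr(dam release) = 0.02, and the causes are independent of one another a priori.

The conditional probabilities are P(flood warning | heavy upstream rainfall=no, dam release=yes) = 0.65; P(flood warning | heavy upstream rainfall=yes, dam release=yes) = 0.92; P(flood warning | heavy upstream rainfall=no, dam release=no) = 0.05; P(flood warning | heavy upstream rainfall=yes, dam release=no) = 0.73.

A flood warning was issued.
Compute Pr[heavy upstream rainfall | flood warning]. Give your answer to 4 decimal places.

Weight on heavy upstream rainfall=true, given the evidence: 0.193158 + 0.004968 = 0.198126
Normalizer over all consistent configurations: 0.05*0.73*0.98 + 0.65*0.73*0.02 + 0.73*0.27*0.98 + 0.92*0.27*0.02 = 0.243386
Posterior = 0.198126 / 0.243386 ≈ 0.8140

Pr[heavy upstream rainfall | flood warning] ≈ 0.8140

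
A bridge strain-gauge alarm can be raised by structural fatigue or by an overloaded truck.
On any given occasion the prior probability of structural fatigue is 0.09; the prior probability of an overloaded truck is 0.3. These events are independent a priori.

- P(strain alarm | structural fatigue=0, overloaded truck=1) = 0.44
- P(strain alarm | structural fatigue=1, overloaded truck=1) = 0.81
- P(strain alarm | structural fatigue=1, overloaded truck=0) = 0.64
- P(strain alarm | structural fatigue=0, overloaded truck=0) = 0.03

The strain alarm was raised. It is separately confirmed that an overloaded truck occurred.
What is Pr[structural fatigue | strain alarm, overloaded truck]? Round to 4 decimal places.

Numerator (weight on configurations with structural fatigue): 0.81*0.09 = 0.072900
Normalizer over all consistent configurations: 0.44*0.91 + 0.81*0.09 = 0.473300
P(structural fatigue | strain alarm, overloaded truck) = 0.072900/0.473300 ≈ 0.1540

Pr[structural fatigue | strain alarm, overloaded truck] ≈ 0.1540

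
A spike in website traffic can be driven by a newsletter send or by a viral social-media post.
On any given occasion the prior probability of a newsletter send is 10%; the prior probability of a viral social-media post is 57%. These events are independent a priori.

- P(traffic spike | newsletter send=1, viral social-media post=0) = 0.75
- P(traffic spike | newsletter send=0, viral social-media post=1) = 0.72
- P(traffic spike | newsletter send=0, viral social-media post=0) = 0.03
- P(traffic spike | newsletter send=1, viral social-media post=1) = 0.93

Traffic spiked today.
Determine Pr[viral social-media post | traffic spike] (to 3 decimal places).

Pr[viral social-media post | traffic spike] ≈ 0.906

Weight on viral social-media post=true, given the evidence: 0.369360 + 0.053010 = 0.422370
Denominator P(traffic spike): 0.03·0.9·0.43 + 0.72·0.9·0.57 + 0.75·0.1·0.43 + 0.93·0.1·0.57 = 0.466230
Posterior = 0.422370 / 0.466230 ≈ 0.906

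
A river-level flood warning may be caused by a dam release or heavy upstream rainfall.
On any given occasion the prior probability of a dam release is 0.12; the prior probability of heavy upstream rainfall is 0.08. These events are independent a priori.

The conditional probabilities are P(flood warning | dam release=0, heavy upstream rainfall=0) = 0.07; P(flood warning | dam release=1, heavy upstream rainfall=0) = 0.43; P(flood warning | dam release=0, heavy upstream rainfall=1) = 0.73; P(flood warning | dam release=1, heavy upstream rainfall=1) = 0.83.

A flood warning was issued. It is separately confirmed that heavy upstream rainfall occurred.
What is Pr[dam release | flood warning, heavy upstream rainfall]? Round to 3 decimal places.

Pr[dam release | flood warning, heavy upstream rainfall] ≈ 0.134

Numerator (weight on configurations with dam release): 0.83·0.12 = 0.099600
Denominator P(flood warning | heavy upstream rainfall): 0.73·0.88 + 0.83·0.12 = 0.742000
P(dam release | flood warning, heavy upstream rainfall) = 0.099600/0.742000 ≈ 0.134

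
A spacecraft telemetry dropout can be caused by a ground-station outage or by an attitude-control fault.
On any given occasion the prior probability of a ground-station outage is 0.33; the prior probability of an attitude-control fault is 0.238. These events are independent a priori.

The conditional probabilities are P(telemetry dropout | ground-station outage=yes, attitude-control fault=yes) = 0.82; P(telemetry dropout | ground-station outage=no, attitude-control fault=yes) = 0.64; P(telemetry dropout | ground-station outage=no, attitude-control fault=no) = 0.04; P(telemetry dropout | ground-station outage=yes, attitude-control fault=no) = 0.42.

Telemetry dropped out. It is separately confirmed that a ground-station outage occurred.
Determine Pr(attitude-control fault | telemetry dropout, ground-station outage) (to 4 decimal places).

P(telemetry dropout | ground-station outage) = 0.42×0.762 + 0.82×0.238 = 0.320040 + 0.195160 = 0.515200
The attitude-control fault-present share is 0.82×0.238 = 0.195160.
Hence the posterior is 0.195160/0.515200 ≈ 0.3788.

Pr(attitude-control fault | telemetry dropout, ground-station outage) ≈ 0.3788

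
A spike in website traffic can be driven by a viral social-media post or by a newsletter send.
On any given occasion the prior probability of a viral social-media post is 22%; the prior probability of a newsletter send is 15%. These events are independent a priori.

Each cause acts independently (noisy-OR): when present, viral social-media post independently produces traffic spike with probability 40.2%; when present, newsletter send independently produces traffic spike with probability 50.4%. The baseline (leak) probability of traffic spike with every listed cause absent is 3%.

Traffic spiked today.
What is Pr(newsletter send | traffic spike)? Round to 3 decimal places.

Pr(newsletter send | traffic spike) ≈ 0.461

Under noisy-OR, P(traffic spike | causes) = 1 − (1−0.03)·∏(1−qᵢ) over the active causes.
Sum P(traffic spike|·) weighted by the priors over the 4 (viral social-media post, newsletter send) configurations:
  P(traffic spike) = 0.03*0.78*0.85 + 0.51888*0.78*0.15 + 0.41994*0.22*0.85 + 0.71229*0.22*0.15
        = 0.019890 + 0.060709 + 0.078529 + 0.023506 = 0.182634
Configurations with newsletter send contribute 0.084215, so
  P(newsletter send | traffic spike) = 0.084215 / 0.182634 ≈ 0.461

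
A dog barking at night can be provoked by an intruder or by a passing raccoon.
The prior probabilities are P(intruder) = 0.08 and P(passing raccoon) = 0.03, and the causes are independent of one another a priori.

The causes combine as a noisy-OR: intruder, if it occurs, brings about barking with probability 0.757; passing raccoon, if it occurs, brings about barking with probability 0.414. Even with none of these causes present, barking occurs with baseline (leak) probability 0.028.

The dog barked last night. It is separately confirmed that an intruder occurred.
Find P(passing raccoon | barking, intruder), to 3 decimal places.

P(passing raccoon | barking, intruder) ≈ 0.034

Under noisy-OR, P(barking | causes) = 1 − (1−0.028)·∏(1−qᵢ) over the active causes.
P(barking | intruder) = 0.763804·0.97 + 0.861589·0.03 = 0.740890 + 0.025848 = 0.766738
Restricting to configurations with passing raccoon present: 0.861589·0.03 = 0.025848.
Hence the posterior is 0.025848/0.766738 ≈ 0.034.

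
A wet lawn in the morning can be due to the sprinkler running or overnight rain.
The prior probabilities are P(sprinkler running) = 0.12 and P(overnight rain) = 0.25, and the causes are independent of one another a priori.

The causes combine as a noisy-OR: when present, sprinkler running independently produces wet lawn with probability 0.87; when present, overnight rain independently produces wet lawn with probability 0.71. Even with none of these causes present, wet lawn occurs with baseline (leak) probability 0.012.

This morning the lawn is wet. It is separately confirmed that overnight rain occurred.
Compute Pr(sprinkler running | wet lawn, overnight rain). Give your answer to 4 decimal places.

Under noisy-OR, P(wet lawn | causes) = 1 − (1−0.012)·∏(1−qᵢ) over the active causes.
P(wet lawn | overnight rain) = 0.71348×0.88 + 0.962752×0.12 = 0.627862 + 0.115530 = 0.743392
The sprinkler running-present share is 0.962752×0.12 = 0.115530.
Hence the posterior is 0.115530/0.743392 ≈ 0.1554.

Pr(sprinkler running | wet lawn, overnight rain) ≈ 0.1554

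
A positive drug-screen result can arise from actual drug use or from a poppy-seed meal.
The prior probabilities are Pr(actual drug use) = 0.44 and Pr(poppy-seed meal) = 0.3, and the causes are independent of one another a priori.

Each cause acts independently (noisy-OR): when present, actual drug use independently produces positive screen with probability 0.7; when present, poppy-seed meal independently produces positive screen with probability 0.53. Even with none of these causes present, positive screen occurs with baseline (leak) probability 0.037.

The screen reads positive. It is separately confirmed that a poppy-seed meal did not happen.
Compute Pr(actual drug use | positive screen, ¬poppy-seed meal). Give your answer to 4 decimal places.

Under noisy-OR, P(positive screen | causes) = 1 − (1−0.037)·∏(1−qᵢ) over the active causes.
P(positive screen | ¬poppy-seed meal) = 0.037*0.56 + 0.7111*0.44 = 0.020720 + 0.312884 = 0.333604
Of this, 0.312884 comes from 0.7111*0.44 (the actual drug use=true cases).
So P(actual drug use | positive screen, ¬poppy-seed meal) = 0.312884/0.333604 ≈ 0.9379.

Pr(actual drug use | positive screen, ¬poppy-seed meal) ≈ 0.9379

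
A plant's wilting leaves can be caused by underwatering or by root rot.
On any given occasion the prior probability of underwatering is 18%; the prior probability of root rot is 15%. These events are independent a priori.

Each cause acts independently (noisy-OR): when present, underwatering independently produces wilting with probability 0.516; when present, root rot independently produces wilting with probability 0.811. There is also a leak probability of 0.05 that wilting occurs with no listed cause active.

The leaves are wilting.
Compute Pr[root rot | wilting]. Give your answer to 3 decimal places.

Under noisy-OR, P(wilting | causes) = 1 − (1−0.05)·∏(1−qᵢ) over the active causes.
P(wilting) = 0.05×0.82×0.85 + 0.82045×0.82×0.15 + 0.5402×0.18×0.85 + 0.913098×0.18×0.15 = 0.034850 + 0.100915 + 0.082651 + 0.024654 = 0.243070
Restricting to configurations with root rot present: 0.100915 + 0.024654 = 0.125569.
So P(root rot | wilting) = 0.125569/0.243070 ≈ 0.517.

Pr[root rot | wilting] ≈ 0.517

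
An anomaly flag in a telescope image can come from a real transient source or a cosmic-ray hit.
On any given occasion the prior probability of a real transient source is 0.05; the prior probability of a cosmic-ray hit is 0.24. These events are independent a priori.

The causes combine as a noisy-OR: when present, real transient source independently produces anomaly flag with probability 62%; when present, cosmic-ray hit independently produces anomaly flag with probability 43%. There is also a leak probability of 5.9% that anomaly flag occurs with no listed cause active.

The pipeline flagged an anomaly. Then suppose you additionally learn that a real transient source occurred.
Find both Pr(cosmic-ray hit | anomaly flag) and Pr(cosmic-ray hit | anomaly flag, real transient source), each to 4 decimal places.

Pr(cosmic-ray hit | anomaly flag) ≈ 0.6324; Pr(cosmic-ray hit | anomaly flag, real transient source) ≈ 0.2813

Under noisy-OR, P(anomaly flag | causes) = 1 − (1−0.059)·∏(1−qᵢ) over the active causes.
By total probability over the 4 (real transient source, cosmic-ray hit) configurations:
  P(anomaly flag) = 0.059·0.95·0.76 + 0.46363·0.95·0.24 + 0.64242·0.05·0.76 + 0.796179·0.05·0.24
        = 0.042598 + 0.105708 + 0.024412 + 0.009554 = 0.182272
Keeping only the cosmic-ray hit-present terms gives 0.115262, so
  P(cosmic-ray hit | anomaly flag) = 0.115262 / 0.182272 ≈ 0.6324

With the extra evidence:
P(anomaly flag | real transient source) = 0.64242·0.76 + 0.796179·0.24 = 0.488239 + 0.191083 = 0.679322
Restricting to configurations with cosmic-ray hit present: 0.796179·0.24 = 0.191083.
So P(cosmic-ray hit | anomaly flag, real transient source) = 0.191083/0.679322 ≈ 0.2813.
The drop from 0.6324 to 0.2813 is the explaining-away (discounting) effect.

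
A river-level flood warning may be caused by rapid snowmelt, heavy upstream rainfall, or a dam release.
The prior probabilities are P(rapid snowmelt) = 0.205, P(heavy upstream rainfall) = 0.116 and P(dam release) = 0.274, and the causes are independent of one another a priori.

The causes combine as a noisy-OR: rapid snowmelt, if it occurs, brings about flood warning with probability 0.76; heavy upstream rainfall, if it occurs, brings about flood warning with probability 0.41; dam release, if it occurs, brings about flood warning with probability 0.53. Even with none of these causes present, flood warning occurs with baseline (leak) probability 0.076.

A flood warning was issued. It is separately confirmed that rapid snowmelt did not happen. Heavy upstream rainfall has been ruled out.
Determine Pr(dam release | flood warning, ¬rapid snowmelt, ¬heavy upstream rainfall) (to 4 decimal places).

Pr(dam release | flood warning, ¬rapid snowmelt, ¬heavy upstream rainfall) ≈ 0.7375

Under noisy-OR, P(flood warning | causes) = 1 − (1−0.076)·∏(1−qᵢ) over the active causes.
For the numerator, keep only dam release=true terms: 0.56572×0.274 = 0.155007
The normalizing constant is 0.076×0.726 + 0.56572×0.274 = 0.210183
Posterior = 0.155007 / 0.210183 ≈ 0.7375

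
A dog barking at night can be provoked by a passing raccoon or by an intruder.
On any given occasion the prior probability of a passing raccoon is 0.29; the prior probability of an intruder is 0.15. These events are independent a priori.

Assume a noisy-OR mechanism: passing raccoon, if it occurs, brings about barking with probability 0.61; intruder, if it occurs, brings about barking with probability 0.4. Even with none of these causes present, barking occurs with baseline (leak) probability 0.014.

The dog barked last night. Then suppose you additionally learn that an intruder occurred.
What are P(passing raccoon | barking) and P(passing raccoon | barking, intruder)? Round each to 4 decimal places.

Under noisy-OR, P(barking | causes) = 1 − (1−0.014)·∏(1−qᵢ) over the active causes.
For the numerator, keep only passing raccoon=true terms: 0.151711 + 0.033464 = 0.185175
The normalizing constant is 0.014*0.71*0.85 + 0.4084*0.71*0.15 + 0.61546*0.29*0.85 + 0.769276*0.29*0.15 = 0.237119
Posterior = 0.185175 / 0.237119 ≈ 0.7809

Now condition on the additional information:
By total probability over both values of passing raccoon:
  P(barking | intruder) = 0.4084*0.71 + 0.769276*0.29
        = 0.289964 + 0.223090 = 0.513054
Configurations with passing raccoon contribute 0.223090, so
  P(passing raccoon | barking, intruder) = 0.223090 / 0.513054 ≈ 0.4348

P(passing raccoon | barking) ≈ 0.7809; P(passing raccoon | barking, intruder) ≈ 0.4348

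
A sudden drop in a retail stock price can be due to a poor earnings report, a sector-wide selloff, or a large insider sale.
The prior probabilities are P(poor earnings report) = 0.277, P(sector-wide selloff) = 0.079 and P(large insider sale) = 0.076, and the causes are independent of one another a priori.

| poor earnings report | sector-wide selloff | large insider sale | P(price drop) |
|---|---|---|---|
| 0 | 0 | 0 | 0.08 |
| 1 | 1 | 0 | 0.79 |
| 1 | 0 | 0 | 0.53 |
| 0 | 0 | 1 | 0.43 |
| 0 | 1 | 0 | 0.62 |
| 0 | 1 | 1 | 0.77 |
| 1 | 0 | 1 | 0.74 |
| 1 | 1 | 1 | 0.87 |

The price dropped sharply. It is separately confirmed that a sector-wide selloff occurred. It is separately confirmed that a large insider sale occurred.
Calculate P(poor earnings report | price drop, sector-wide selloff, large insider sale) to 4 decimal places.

P(poor earnings report | price drop, sector-wide selloff, large insider sale) ≈ 0.3021

Enumerate both values of poor earnings report and weight by the priors:
  P(price drop | sector-wide selloff, large insider sale) = 0.77*0.723 + 0.87*0.277
        = 0.556710 + 0.240990 = 0.797700
Keeping only the poor earnings report-present terms gives 0.240990, so
  P(poor earnings report | price drop, sector-wide selloff, large insider sale) = 0.240990 / 0.797700 ≈ 0.3021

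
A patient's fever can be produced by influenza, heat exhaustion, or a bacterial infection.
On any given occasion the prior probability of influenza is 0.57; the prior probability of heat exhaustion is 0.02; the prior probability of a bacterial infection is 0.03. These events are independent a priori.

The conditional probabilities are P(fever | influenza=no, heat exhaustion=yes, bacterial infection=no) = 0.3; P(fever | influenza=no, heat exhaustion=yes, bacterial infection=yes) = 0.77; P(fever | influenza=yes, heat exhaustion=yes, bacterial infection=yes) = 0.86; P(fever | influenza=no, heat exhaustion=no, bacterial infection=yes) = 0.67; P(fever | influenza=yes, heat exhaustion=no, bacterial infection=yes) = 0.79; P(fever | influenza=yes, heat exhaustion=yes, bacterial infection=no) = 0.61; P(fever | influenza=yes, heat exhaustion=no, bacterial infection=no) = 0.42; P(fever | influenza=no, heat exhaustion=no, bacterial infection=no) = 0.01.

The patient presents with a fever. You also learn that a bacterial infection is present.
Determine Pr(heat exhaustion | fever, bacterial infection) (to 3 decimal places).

Pr(heat exhaustion | fever, bacterial infection) ≈ 0.022

For the numerator, keep only heat exhaustion=true terms: 0.006622 + 0.009804 = 0.016426
Normalizer over all consistent configurations: 0.67·0.43·0.98 + 0.77·0.43·0.02 + 0.79·0.57·0.98 + 0.86·0.57·0.02 = 0.740058
Posterior = 0.016426 / 0.740058 ≈ 0.022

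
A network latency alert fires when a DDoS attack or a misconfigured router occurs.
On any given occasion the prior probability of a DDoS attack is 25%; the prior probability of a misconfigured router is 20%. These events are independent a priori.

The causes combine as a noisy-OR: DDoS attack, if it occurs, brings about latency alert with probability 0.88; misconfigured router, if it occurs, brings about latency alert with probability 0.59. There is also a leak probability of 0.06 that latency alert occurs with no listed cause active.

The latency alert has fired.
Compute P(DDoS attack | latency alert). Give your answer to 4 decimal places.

Under noisy-OR, P(latency alert | causes) = 1 − (1−0.06)·∏(1−qᵢ) over the active causes.
Numerator (weight on configurations with DDoS attack): 0.177440 + 0.047688 = 0.225128
Denominator P(latency alert): 0.06·0.75·0.8 + 0.6146·0.75·0.2 + 0.8872·0.25·0.8 + 0.953752·0.25·0.2 = 0.353318
P(DDoS attack | latency alert) = 0.225128/0.353318 ≈ 0.6372

P(DDoS attack | latency alert) ≈ 0.6372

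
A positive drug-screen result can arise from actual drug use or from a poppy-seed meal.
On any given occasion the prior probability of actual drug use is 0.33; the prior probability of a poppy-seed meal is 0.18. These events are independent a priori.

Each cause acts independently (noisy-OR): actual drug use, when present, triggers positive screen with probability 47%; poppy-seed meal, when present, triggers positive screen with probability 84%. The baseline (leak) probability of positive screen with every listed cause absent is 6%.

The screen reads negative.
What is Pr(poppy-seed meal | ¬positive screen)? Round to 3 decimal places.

Pr(poppy-seed meal | ¬positive screen) ≈ 0.034

Under noisy-OR, P(positive screen | causes) = 1 − (1−0.06)·∏(1−qᵢ) over the active causes.
P(¬positive screen) = 0.94·0.67·0.82 + 0.1504·0.67·0.18 + 0.4982·0.33·0.82 + 0.079712·0.33·0.18 = 0.516436 + 0.018138 + 0.134813 + 0.004735 = 0.674122
The poppy-seed meal-present share is 0.018138 + 0.004735 = 0.022873.
P(poppy-seed meal | ¬positive screen) = 0.022873 / 0.674122 ≈ 0.034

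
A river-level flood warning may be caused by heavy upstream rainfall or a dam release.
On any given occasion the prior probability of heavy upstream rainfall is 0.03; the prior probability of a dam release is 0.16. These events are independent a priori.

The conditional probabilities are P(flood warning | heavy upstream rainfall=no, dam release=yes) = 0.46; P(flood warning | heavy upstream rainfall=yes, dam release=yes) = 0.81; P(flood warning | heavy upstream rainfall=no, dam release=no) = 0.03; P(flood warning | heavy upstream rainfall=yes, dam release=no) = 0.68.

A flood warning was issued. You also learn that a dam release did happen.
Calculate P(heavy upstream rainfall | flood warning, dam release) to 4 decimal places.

P(heavy upstream rainfall | flood warning, dam release) ≈ 0.0516

Enumerate both values of heavy upstream rainfall and weight by the priors:
  P(flood warning | dam release) = 0.46*0.97 + 0.81*0.03
        = 0.446200 + 0.024300 = 0.470500
Keeping only the heavy upstream rainfall-present terms gives 0.024300, so
  P(heavy upstream rainfall | flood warning, dam release) = 0.024300 / 0.470500 ≈ 0.0516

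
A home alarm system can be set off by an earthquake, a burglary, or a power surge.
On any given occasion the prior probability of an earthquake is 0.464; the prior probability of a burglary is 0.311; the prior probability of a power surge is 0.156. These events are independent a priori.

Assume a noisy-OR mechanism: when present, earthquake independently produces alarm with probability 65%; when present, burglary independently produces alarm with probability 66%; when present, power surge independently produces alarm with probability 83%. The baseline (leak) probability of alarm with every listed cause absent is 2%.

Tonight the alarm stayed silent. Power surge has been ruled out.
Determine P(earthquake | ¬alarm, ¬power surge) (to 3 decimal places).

P(earthquake | ¬alarm, ¬power surge) ≈ 0.233

Under noisy-OR, P(alarm | causes) = 1 − (1−0.02)·∏(1−qᵢ) over the active causes.
For the numerator, keep only earthquake=true terms: 0.109656 + 0.016829 = 0.126485
Denominator P(¬alarm | ¬power surge): 0.98*0.536*0.689 + 0.3332*0.536*0.311 + 0.343*0.464*0.689 + 0.11662*0.464*0.311 = 0.543946
Posterior = 0.126485 / 0.543946 ≈ 0.233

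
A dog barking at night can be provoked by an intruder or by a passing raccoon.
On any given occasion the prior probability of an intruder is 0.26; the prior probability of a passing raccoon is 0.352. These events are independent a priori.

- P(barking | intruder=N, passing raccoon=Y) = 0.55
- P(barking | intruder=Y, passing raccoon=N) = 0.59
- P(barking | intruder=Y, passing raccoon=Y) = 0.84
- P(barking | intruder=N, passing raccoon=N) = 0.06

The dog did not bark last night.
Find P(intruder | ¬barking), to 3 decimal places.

P(intruder | ¬barking) ≈ 0.128

Weight on intruder=true, given the evidence: 0.069077 + 0.014643 = 0.083720
The normalizing constant is 0.94·0.74·0.648 + 0.45·0.74·0.352 + 0.41·0.26·0.648 + 0.16·0.26·0.352 = 0.651685
Posterior = 0.083720 / 0.651685 ≈ 0.128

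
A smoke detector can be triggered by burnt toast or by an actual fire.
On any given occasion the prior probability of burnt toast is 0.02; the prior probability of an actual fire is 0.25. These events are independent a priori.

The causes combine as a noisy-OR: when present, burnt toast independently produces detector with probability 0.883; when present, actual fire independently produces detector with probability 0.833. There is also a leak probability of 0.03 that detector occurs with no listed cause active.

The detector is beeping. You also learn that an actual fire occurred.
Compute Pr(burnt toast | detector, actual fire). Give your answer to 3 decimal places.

Under noisy-OR, P(detector | causes) = 1 − (1−0.03)·∏(1−qᵢ) over the active causes.
By total probability over both values of burnt toast:
  P(detector | actual fire) = 0.83801×0.98 + 0.981047×0.02
        = 0.821250 + 0.019621 = 0.840871
The terms with burnt toast present sum to 0.019621, so
  P(burnt toast | detector, actual fire) = 0.019621 / 0.840871 ≈ 0.023

Pr(burnt toast | detector, actual fire) ≈ 0.023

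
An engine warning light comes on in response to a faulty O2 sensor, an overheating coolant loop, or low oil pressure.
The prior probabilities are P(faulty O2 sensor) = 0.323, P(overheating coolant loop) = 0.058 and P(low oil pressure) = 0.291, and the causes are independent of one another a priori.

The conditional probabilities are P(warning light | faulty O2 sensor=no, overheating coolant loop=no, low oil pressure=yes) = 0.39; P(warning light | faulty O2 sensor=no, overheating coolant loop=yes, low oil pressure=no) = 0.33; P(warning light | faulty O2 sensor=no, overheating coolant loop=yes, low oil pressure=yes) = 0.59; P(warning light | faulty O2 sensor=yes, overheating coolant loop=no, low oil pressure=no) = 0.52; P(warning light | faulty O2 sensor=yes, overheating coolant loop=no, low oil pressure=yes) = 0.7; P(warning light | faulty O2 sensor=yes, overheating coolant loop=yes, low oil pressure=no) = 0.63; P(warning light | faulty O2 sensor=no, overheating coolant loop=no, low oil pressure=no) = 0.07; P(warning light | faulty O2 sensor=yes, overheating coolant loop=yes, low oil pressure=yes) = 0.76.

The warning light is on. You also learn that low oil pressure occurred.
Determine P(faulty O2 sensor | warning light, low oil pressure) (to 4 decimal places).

P(faulty O2 sensor | warning light, low oil pressure) ≈ 0.4553

P(warning light | low oil pressure) = 0.39·0.677·0.942 + 0.59·0.677·0.058 + 0.7·0.323·0.942 + 0.76·0.323·0.058 = 0.248716 + 0.023167 + 0.212986 + 0.014238 = 0.499107
The faulty O2 sensor-present share is 0.212986 + 0.014238 = 0.227224.
So P(faulty O2 sensor | warning light, low oil pressure) = 0.227224/0.499107 ≈ 0.4553.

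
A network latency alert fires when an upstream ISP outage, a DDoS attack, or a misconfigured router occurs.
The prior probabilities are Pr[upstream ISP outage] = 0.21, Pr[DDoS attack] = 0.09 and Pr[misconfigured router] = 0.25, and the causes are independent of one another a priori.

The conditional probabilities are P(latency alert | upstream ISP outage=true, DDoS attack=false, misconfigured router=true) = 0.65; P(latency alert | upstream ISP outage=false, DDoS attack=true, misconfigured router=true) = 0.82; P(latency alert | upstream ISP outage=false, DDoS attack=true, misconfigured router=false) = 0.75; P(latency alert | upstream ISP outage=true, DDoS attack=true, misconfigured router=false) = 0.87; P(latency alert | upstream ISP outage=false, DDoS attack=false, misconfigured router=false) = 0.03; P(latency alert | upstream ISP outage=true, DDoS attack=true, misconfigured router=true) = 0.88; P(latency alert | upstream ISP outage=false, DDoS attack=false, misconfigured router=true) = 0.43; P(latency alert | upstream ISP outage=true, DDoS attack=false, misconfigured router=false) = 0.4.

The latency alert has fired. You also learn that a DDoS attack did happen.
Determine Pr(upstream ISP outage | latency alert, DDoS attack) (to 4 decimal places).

Weight on upstream ISP outage=true, given the evidence: 0.137025 + 0.046200 = 0.183225
Normalizer over all consistent configurations: 0.75×0.79×0.75 + 0.82×0.79×0.25 + 0.87×0.21×0.75 + 0.88×0.21×0.25 = 0.789550
Posterior = 0.183225 / 0.789550 ≈ 0.2321

Pr(upstream ISP outage | latency alert, DDoS attack) ≈ 0.2321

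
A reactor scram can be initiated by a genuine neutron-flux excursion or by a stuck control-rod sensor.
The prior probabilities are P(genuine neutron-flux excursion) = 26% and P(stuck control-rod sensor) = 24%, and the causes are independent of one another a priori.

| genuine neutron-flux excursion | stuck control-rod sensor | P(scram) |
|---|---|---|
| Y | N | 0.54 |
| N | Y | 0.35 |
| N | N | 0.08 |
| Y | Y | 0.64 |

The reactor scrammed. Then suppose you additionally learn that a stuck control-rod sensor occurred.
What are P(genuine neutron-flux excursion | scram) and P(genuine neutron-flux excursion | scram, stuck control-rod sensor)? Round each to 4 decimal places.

P(genuine neutron-flux excursion | scram) ≈ 0.5778; P(genuine neutron-flux excursion | scram, stuck control-rod sensor) ≈ 0.3912

Enumerate the 4 (genuine neutron-flux excursion, stuck control-rod sensor) configurations and weight by the priors:
  P(scram) = 0.08·0.74·0.76 + 0.35·0.74·0.24 + 0.54·0.26·0.76 + 0.64·0.26·0.24
        = 0.044992 + 0.062160 + 0.106704 + 0.039936 = 0.253792
The terms with genuine neutron-flux excursion present sum to 0.146640, so
  P(genuine neutron-flux excursion | scram) = 0.146640 / 0.253792 ≈ 0.5778

Now also conditioning on stuck control-rod sensor=true:
Enumerate both values of genuine neutron-flux excursion and weight by the priors:
  P(scram | stuck control-rod sensor) = 0.35·0.74 + 0.64·0.26
        = 0.259000 + 0.166400 = 0.425400
Keeping only the genuine neutron-flux excursion-present terms gives 0.166400, so
  P(genuine neutron-flux excursion | scram, stuck control-rod sensor) = 0.166400 / 0.425400 ≈ 0.3912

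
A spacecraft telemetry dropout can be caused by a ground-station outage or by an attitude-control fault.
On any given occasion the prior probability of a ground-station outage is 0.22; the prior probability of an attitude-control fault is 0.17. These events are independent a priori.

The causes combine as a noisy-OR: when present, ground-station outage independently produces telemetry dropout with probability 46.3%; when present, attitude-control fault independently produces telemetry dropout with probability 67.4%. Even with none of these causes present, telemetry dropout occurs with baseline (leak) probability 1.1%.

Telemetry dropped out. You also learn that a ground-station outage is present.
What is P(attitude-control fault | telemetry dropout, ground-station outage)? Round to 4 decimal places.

P(attitude-control fault | telemetry dropout, ground-station outage) ≈ 0.2653

Under noisy-OR, P(telemetry dropout | causes) = 1 − (1−0.011)·∏(1−qᵢ) over the active causes.
P(telemetry dropout | ground-station outage) = 0.468907*0.83 + 0.826864*0.17 = 0.389193 + 0.140567 = 0.529760
Restricting to configurations with attitude-control fault present: 0.826864*0.17 = 0.140567.
Hence the posterior is 0.140567/0.529760 ≈ 0.2653.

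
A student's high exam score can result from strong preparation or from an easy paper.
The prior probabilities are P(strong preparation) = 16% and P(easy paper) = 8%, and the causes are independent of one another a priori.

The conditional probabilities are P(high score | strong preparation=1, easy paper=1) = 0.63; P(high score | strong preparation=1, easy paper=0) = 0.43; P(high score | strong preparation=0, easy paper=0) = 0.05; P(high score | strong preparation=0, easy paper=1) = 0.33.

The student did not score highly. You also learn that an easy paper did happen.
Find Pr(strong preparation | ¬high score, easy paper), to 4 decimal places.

Pr(strong preparation | ¬high score, easy paper) ≈ 0.0952

By total probability over both values of strong preparation:
  P(¬high score | easy paper) = 0.67·0.84 + 0.37·0.16
        = 0.562800 + 0.059200 = 0.622000
Configurations with strong preparation contribute 0.059200, so
  P(strong preparation | ¬high score, easy paper) = 0.059200 / 0.622000 ≈ 0.0952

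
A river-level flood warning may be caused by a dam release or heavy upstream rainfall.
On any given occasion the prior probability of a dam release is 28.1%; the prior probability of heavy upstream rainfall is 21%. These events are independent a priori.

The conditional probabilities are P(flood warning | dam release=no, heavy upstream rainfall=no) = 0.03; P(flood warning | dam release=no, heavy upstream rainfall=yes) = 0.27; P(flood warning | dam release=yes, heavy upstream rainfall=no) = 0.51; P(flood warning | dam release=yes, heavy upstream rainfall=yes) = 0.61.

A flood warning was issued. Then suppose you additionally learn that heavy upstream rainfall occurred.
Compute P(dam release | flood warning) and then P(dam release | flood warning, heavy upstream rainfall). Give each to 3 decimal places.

Weight on dam release=true, given the evidence: 0.113215 + 0.035996 = 0.149211
The normalizing constant is 0.03*0.719*0.79 + 0.27*0.719*0.21 + 0.51*0.281*0.79 + 0.61*0.281*0.21 = 0.207018
P(dam release | flood warning) = 0.149211/0.207018 ≈ 0.721

Now also conditioning on heavy upstream rainfall=true:
Enumerate both values of dam release and weight by the priors:
  P(flood warning | heavy upstream rainfall) = 0.27*0.719 + 0.61*0.281
        = 0.194130 + 0.171410 = 0.365540
Keeping only the dam release-present terms gives 0.171410, so
  P(dam release | flood warning, heavy upstream rainfall) = 0.171410 / 0.365540 ≈ 0.469
— heavy upstream rainfall explains away the evidence for dam release.

P(dam release | flood warning) ≈ 0.721; P(dam release | flood warning, heavy upstream rainfall) ≈ 0.469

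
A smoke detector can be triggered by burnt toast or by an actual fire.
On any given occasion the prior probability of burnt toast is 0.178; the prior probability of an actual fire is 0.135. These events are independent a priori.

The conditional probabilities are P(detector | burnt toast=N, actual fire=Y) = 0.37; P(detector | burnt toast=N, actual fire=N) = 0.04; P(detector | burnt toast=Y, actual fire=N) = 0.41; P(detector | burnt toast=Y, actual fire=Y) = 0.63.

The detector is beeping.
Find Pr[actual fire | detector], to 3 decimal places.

For the numerator, keep only actual fire=true terms: 0.041059 + 0.015139 = 0.056198
The normalizing constant is 0.04*0.822*0.865 + 0.37*0.822*0.135 + 0.41*0.178*0.865 + 0.63*0.178*0.135 = 0.147767
Posterior = 0.056198 / 0.147767 ≈ 0.380

Pr[actual fire | detector] ≈ 0.380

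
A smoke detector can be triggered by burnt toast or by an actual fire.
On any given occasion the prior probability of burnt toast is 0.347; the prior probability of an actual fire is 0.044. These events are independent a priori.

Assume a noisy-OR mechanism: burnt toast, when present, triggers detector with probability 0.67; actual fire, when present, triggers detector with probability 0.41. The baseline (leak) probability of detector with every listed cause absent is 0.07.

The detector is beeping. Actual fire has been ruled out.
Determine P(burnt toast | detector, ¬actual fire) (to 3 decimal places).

P(burnt toast | detector, ¬actual fire) ≈ 0.840

Under noisy-OR, P(detector | causes) = 1 − (1−0.07)·∏(1−qᵢ) over the active causes.
For the numerator, keep only burnt toast=true terms: 0.6931·0.347 = 0.240506
Normalizer over all consistent configurations: 0.07·0.653 + 0.6931·0.347 = 0.286216
P(burnt toast | detector, ¬actual fire) = 0.240506/0.286216 ≈ 0.840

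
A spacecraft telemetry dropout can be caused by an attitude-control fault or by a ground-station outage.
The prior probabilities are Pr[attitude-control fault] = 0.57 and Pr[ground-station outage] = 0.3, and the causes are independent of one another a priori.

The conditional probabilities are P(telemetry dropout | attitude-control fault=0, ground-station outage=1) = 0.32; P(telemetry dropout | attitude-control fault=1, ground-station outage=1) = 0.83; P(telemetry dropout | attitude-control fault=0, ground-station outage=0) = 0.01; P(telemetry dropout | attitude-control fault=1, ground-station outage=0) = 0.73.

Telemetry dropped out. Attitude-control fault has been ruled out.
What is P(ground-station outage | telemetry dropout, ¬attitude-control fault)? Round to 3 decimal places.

P(telemetry dropout | ¬attitude-control fault) = 0.01·0.7 + 0.32·0.3 = 0.007000 + 0.096000 = 0.103000
The ground-station outage-present share is 0.32·0.3 = 0.096000.
Hence the posterior is 0.096000/0.103000 ≈ 0.932.

P(ground-station outage | telemetry dropout, ¬attitude-control fault) ≈ 0.932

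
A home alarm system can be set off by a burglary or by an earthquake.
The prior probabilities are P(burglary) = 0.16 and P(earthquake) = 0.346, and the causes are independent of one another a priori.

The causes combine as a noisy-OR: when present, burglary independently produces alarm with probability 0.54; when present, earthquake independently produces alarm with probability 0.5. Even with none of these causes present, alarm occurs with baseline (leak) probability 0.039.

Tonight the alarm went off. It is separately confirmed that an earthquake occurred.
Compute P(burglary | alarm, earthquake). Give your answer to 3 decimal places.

Under noisy-OR, P(alarm | causes) = 1 − (1−0.039)·∏(1−qᵢ) over the active causes.
For the numerator, keep only burglary=true terms: 0.77897×0.16 = 0.124635
Denominator P(alarm | earthquake): 0.5195×0.84 + 0.77897×0.16 = 0.561015
Posterior = 0.124635 / 0.561015 ≈ 0.222

P(burglary | alarm, earthquake) ≈ 0.222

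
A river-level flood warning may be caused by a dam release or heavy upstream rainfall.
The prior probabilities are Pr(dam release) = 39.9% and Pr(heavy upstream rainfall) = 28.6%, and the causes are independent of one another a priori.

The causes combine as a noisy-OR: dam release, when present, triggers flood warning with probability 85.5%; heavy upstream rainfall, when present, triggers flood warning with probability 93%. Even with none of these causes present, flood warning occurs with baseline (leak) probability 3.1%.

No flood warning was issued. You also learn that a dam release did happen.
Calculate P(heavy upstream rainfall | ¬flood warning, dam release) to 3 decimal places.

Under noisy-OR, P(flood warning | causes) = 1 − (1−0.031)·∏(1−qᵢ) over the active causes.
Weight on heavy upstream rainfall=true, given the evidence: 0.009835×0.286 = 0.002813
Normalizer over all consistent configurations: 0.140505×0.714 + 0.009835×0.286 = 0.103134
P(heavy upstream rainfall | ¬flood warning, dam release) = 0.002813/0.103134 ≈ 0.027

P(heavy upstream rainfall | ¬flood warning, dam release) ≈ 0.027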